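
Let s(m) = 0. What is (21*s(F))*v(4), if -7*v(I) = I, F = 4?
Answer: 0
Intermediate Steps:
v(I) = -I/7
(21*s(F))*v(4) = (21*0)*(-⅐*4) = 0*(-4/7) = 0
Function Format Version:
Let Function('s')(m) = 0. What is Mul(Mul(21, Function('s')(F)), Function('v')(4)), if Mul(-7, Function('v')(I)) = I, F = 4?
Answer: 0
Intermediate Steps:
Function('v')(I) = Mul(Rational(-1, 7), I)
Mul(Mul(21, Function('s')(F)), Function('v')(4)) = Mul(Mul(21, 0), Mul(Rational(-1, 7), 4)) = Mul(0, Rational(-4, 7)) = 0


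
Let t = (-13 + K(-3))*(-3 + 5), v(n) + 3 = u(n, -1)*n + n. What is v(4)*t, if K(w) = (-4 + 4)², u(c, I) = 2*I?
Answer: 182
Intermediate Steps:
K(w) = 0 (K(w) = 0² = 0)
v(n) = -3 - n (v(n) = -3 + ((2*(-1))*n + n) = -3 + (-2*n + n) = -3 - n)
t = -26 (t = (-13 + 0)*(-3 + 5) = -13*2 = -26)
v(4)*t = (-3 - 1*4)*(-26) = (-3 - 4)*(-26) = -7*(-26) = 182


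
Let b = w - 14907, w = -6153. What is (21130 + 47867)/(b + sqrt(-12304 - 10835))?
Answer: -53817660/16427657 - 22999*I*sqrt(2571)/49282971 ≈ -3.276 - 0.023663*I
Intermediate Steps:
b = -21060 (b = -6153 - 14907 = -21060)
(21130 + 47867)/(b + sqrt(-12304 - 10835)) = (21130 + 47867)/(-21060 + sqrt(-12304 - 10835)) = 68997/(-21060 + sqrt(-23139)) = 68997/(-21060 + 3*I*sqrt(2571))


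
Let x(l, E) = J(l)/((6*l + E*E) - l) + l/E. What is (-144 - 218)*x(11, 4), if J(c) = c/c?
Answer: -142085/142 ≈ -1000.6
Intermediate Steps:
J(c) = 1
x(l, E) = 1/(E² + 5*l) + l/E (x(l, E) = 1/((6*l + E*E) - l) + l/E = 1/((6*l + E²) - l) + l/E = 1/((E² + 6*l) - l) + l/E = 1/(E² + 5*l) + l/E)
(-144 - 218)*x(11, 4) = (-144 - 218)*((4 + 5*11² + 11*4²)/(4*(4² + 5*11))) = -181*(4 + 5*121 + 11*16)/(2*(16 + 55)) = -181*(4 + 605 + 176)/(2*71) = -181*785/(2*71) = -362*785/284 = -142085/142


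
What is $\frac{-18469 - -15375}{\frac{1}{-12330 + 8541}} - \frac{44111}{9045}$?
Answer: $\frac{106035992359}{9045} \approx 1.1723 \cdot 10^{7}$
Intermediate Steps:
$\frac{-18469 - -15375}{\frac{1}{-12330 + 8541}} - \frac{44111}{9045} = \frac{-18469 + 15375}{\frac{1}{-3789}} - \frac{44111}{9045} = - \frac{3094}{- \frac{1}{3789}} - \frac{44111}{9045} = \left(-3094\right) \left(-3789\right) - \frac{44111}{9045} = 11723166 - \frac{44111}{9045} = \frac{106035992359}{9045}$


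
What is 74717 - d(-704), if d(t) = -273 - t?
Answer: 74286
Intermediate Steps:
74717 - d(-704) = 74717 - (-273 - 1*(-704)) = 74717 - (-273 + 704) = 74717 - 1*431 = 74717 - 431 = 74286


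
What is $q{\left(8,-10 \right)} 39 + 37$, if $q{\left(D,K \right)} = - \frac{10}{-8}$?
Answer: $\frac{343}{4} \approx 85.75$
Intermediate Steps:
$q{\left(D,K \right)} = \frac{5}{4}$ ($q{\left(D,K \right)} = \left(-10\right) \left(- \frac{1}{8}\right) = \frac{5}{4}$)
$q{\left(8,-10 \right)} 39 + 37 = \frac{5}{4} \cdot 39 + 37 = \frac{195}{4} + 37 = \frac{343}{4}$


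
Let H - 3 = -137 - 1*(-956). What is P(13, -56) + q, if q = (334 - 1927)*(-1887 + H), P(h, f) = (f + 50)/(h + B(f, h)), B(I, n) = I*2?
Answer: 55985987/33 ≈ 1.6965e+6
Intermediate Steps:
B(I, n) = 2*I
H = 822 (H = 3 + (-137 - 1*(-956)) = 3 + (-137 + 956) = 3 + 819 = 822)
P(h, f) = (50 + f)/(h + 2*f) (P(h, f) = (f + 50)/(h + 2*f) = (50 + f)/(h + 2*f))
q = 1696545 (q = (334 - 1927)*(-1887 + 822) = -1593*(-1065) = 1696545)
P(13, -56) + q = (50 - 56)/(13 + 2*(-56)) + 1696545 = -6/(13 - 112) + 1696545 = -6/(-99) + 1696545 = -1/99*(-6) + 1696545 = 2/33 + 1696545 = 55985987/33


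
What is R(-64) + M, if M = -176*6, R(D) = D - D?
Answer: -1056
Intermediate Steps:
R(D) = 0
M = -1056
R(-64) + M = 0 - 1056 = -1056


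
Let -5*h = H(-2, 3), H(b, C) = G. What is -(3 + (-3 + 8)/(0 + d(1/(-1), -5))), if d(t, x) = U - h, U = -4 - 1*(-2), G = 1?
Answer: -2/9 ≈ -0.22222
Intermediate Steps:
H(b, C) = 1
h = -1/5 (h = -1/5*1 = -1/5 ≈ -0.20000)
U = -2 (U = -4 + 2 = -2)
d(t, x) = -9/5 (d(t, x) = -2 - 1*(-1/5) = -2 + 1/5 = -9/5)
-(3 + (-3 + 8)/(0 + d(1/(-1), -5))) = -(3 + (-3 + 8)/(0 - 9/5)) = -(3 + 5/(-9/5)) = -(3 + 5*(-5/9)) = -(3 - 25/9) = -1*2/9 = -2/9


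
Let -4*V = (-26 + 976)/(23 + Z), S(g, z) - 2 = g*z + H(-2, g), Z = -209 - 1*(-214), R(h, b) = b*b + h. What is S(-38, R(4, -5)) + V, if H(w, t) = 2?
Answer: -61963/56 ≈ -1106.5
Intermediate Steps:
R(h, b) = h + b² (R(h, b) = b² + h = h + b²)
Z = 5 (Z = -209 + 214 = 5)
S(g, z) = 4 + g*z (S(g, z) = 2 + (g*z + 2) = 2 + (2 + g*z) = 4 + g*z)
V = -475/56 (V = -(-26 + 976)/(4*(23 + 5)) = -475/(2*28) = -¼*475/14 = -475/56 ≈ -8.4821)
S(-38, R(4, -5)) + V = (4 - 38*(4 + (-5)²)) - 475/56 = (4 - 38*(4 + 25)) - 475/56 = (4 - 38*29) - 475/56 = (4 - 1102) - 475/56 = -1098 - 475/56 = -61963/56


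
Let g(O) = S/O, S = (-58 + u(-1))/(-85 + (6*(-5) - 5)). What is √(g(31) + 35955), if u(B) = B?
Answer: √124389972870/1860 ≈ 189.62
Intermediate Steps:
S = 59/120 (S = (-58 - 1)/(-85 + (6*(-5) - 5)) = -59/(-85 + (-30 - 5)) = -59/(-85 - 35) = -59/(-120) = -59*(-1/120) = 59/120 ≈ 0.49167)
g(O) = 59/(120*O)
√(g(31) + 35955) = √((59/120)/31 + 35955) = √((59/120)*(1/31) + 35955) = √(59/3720 + 35955) = √(133752659/3720) = √124389972870/1860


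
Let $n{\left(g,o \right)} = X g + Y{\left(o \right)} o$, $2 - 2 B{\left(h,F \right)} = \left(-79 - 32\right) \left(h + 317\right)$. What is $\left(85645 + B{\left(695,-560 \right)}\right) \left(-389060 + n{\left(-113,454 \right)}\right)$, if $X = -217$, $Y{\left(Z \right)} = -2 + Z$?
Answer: $-22595047772$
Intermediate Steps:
$B{\left(h,F \right)} = \frac{35189}{2} + \frac{111 h}{2}$ ($B{\left(h,F \right)} = 1 - \frac{\left(-79 - 32\right) \left(h + 317\right)}{2} = 1 - \frac{\left(-111\right) \left(317 + h\right)}{2} = 1 - \frac{-35187 - 111 h}{2} = 1 + \left(\frac{35187}{2} + \frac{111 h}{2}\right) = \frac{35189}{2} + \frac{111 h}{2}$)
$n{\left(g,o \right)} = - 217 g + o \left(-2 + o\right)$ ($n{\left(g,o \right)} = - 217 g + \left(-2 + o\right) o = - 217 g + o \left(-2 + o\right)$)
$\left(85645 + B{\left(695,-560 \right)}\right) \left(-389060 + n{\left(-113,454 \right)}\right) = \left(85645 + \left(\frac{35189}{2} + \frac{111}{2} \cdot 695\right)\right) \left(-389060 - \left(-24521 - 454 \left(-2 + 454\right)\right)\right) = \left(85645 + \left(\frac{35189}{2} + \frac{77145}{2}\right)\right) \left(-389060 + \left(24521 + 454 \cdot 452\right)\right) = \left(85645 + 56167\right) \left(-389060 + \left(24521 + 205208\right)\right) = 141812 \left(-389060 + 229729\right) = 141812 \left(-159331\right) = -22595047772$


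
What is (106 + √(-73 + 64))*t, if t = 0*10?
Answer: 0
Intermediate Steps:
t = 0
(106 + √(-73 + 64))*t = (106 + √(-73 + 64))*0 = (106 + √(-9))*0 = (106 + 3*I)*0 = 0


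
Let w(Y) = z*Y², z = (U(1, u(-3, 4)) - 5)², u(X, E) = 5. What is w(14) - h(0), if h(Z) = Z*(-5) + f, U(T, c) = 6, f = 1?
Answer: 195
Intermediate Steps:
z = 1 (z = (6 - 5)² = 1² = 1)
w(Y) = Y² (w(Y) = 1*Y² = Y²)
h(Z) = 1 - 5*Z (h(Z) = Z*(-5) + 1 = -5*Z + 1 = 1 - 5*Z)
w(14) - h(0) = 14² - (1 - 5*0) = 196 - (1 + 0) = 196 - 1*1 = 196 - 1 = 195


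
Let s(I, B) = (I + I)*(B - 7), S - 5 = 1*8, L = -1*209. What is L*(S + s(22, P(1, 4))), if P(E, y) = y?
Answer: 24871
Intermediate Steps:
L = -209
S = 13 (S = 5 + 1*8 = 5 + 8 = 13)
s(I, B) = 2*I*(-7 + B) (s(I, B) = (2*I)*(-7 + B) = 2*I*(-7 + B))
L*(S + s(22, P(1, 4))) = -209*(13 + 2*22*(-7 + 4)) = -209*(13 + 2*22*(-3)) = -209*(13 - 132) = -209*(-119) = 24871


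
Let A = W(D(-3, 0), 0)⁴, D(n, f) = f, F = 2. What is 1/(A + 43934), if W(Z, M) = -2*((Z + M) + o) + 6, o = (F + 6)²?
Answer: 1/221577390 ≈ 4.5131e-9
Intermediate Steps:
o = 64 (o = (2 + 6)² = 8² = 64)
W(Z, M) = -122 - 2*M - 2*Z (W(Z, M) = -2*((Z + M) + 64) + 6 = -2*((M + Z) + 64) + 6 = -2*(64 + M + Z) + 6 = (-128 - 2*M - 2*Z) + 6 = -122 - 2*M - 2*Z)
A = 221533456 (A = (-122 - 2*0 - 2*0)⁴ = (-122 + 0 + 0)⁴ = (-122)⁴ = 221533456)
1/(A + 43934) = 1/(221533456 + 43934) = 1/221577390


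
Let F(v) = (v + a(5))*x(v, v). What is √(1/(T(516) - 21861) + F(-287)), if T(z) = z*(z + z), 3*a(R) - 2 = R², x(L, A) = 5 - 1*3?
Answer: I*√16109447804745/170217 ≈ 23.58*I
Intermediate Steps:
x(L, A) = 2 (x(L, A) = 5 - 3 = 2)
a(R) = ⅔ + R²/3
T(z) = 2*z² (T(z) = z*(2*z) = 2*z²)
F(v) = 18 + 2*v (F(v) = (v + (⅔ + (⅓)*5²))*2 = (v + (⅔ + (⅓)*25))*2 = (v + (⅔ + 25/3))*2 = (v + 9)*2 = (9 + v)*2 = 18 + 2*v)
√(1/(T(516) - 21861) + F(-287)) = √(1/(2*516² - 21861) + (18 + 2*(-287))) = √(1/(2*266256 - 21861) + (18 - 574)) = √(1/(532512 - 21861) - 556) = √(1/510651 - 556) = √(-283921955/510651) = I*√16109447804745/170217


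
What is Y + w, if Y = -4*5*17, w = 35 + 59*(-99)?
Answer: -6146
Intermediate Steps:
w = -5806 (w = 35 - 5841 = -5806)
Y = -340 (Y = -20*17 = -340)
Y + w = -340 - 5806 = -6146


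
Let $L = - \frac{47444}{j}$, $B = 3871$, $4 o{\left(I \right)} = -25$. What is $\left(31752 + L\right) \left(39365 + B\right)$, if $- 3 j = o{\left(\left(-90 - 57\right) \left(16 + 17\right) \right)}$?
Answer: $\frac{9705271392}{25} \approx 3.8821 \cdot 10^{8}$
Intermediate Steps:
$o{\left(I \right)} = - \frac{25}{4}$ ($o{\left(I \right)} = \frac{1}{4} \left(-25\right) = - \frac{25}{4}$)
$j = \frac{25}{12}$ ($j = \left(- \frac{1}{3}\right) \left(- \frac{25}{4}\right) = \frac{25}{12} \approx 2.0833$)
$L = - \frac{569328}{25}$ ($L = - \frac{47444}{\frac{25}{12}} = \left(-47444\right) \frac{12}{25} = - \frac{569328}{25} \approx -22773.0$)
$\left(31752 + L\right) \left(39365 + B\right) = \left(31752 - \frac{569328}{25}\right) \left(39365 + 3871\right) = \frac{224472}{25} \cdot 43236 = \frac{9705271392}{25}$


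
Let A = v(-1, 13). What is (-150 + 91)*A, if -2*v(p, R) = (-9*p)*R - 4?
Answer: 6667/2 ≈ 3333.5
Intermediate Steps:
v(p, R) = 2 + 9*R*p/2 (v(p, R) = -((-9*p)*R - 4)/2 = -(-9*R*p - 4)/2 = -(-4 - 9*R*p)/2 = 2 + 9*R*p/2)
A = -113/2 (A = 2 + (9/2)*13*(-1) = 2 - 117/2 = -113/2 ≈ -56.500)
(-150 + 91)*A = (-150 + 91)*(-113/2) = -59*(-113/2) = 6667/2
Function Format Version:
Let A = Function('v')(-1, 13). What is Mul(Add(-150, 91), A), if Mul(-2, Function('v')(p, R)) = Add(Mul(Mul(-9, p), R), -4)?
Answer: Rational(6667, 2) ≈ 3333.5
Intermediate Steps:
Function('v')(p, R) = Add(2, Mul(Rational(9, 2), R, p)) (Function('v')(p, R) = Mul(Rational(-1, 2), Add(Mul(Mul(-9, p), R), -4)) = Mul(Rational(-1, 2), Add(Mul(-9, R, p), -4)) = Mul(Rational(-1, 2), Add(-4, Mul(-9, R, p))) = Add(2, Mul(Rational(9, 2), R, p)))
A = Rational(-113, 2) (A = Add(2, Mul(Rational(9, 2), 13, -1)) = Add(2, Rational(-117, 2)) = Rational(-113, 2) ≈ -56.500)
Mul(Add(-150, 91), A) = Mul(Add(-150, 91), Rational(-113, 2)) = Mul(-59, Rational(-113, 2)) = Rational(6667, 2)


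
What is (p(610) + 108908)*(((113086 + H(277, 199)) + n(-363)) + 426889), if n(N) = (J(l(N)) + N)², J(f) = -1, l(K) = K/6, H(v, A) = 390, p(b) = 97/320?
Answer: 23449647919677/320 ≈ 7.3280e+10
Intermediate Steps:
p(b) = 97/320 (p(b) = 97*(1/320) = 97/320)
l(K) = K/6 (l(K) = K*(⅙) = K/6)
n(N) = (-1 + N)²
(p(610) + 108908)*(((113086 + H(277, 199)) + n(-363)) + 426889) = (97/320 + 108908)*(((113086 + 390) + (-1 - 363)²) + 426889) = 34850657*((113476 + (-364)²) + 426889)/320 = 34850657*((113476 + 132496) + 426889)/320 = 34850657*(245972 + 426889)/320 = (34850657/320)*672861 = 23449647919677/320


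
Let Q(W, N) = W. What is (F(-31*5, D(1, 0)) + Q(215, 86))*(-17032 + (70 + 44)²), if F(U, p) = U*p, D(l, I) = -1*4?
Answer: -3370060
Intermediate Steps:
D(l, I) = -4
(F(-31*5, D(1, 0)) + Q(215, 86))*(-17032 + (70 + 44)²) = (-31*5*(-4) + 215)*(-17032 + (70 + 44)²) = (-155*(-4) + 215)*(-17032 + 114²) = (620 + 215)*(-17032 + 12996) = 835*(-4036) = -3370060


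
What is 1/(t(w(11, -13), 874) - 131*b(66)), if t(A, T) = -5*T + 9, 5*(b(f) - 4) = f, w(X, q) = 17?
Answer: -5/33071 ≈ -0.00015119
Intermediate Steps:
b(f) = 4 + f/5
t(A, T) = 9 - 5*T
1/(t(w(11, -13), 874) - 131*b(66)) = 1/((9 - 5*874) - 131*(4 + (⅕)*66)) = 1/((9 - 4370) - 131*(4 + 66/5)) = 1/(-4361 - 131*86/5) = 1/(-4361 - 11266/5) = 1/(-33071/5) = -5/33071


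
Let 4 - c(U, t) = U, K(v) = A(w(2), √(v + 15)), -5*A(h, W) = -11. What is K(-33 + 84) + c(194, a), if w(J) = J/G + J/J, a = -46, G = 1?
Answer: -939/5 ≈ -187.80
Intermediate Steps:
w(J) = 1 + J (w(J) = J/1 + J/J = J*1 + 1 = J + 1 = 1 + J)
A(h, W) = 11/5 (A(h, W) = -⅕*(-11) = 11/5)
K(v) = 11/5
c(U, t) = 4 - U
K(-33 + 84) + c(194, a) = 11/5 + (4 - 1*194) = 11/5 + (4 - 194) = 11/5 - 190 = -939/5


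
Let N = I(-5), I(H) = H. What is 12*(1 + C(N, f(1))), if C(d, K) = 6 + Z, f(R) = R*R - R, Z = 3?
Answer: 120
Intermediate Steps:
f(R) = R² - R
N = -5
C(d, K) = 9 (C(d, K) = 6 + 3 = 9)
12*(1 + C(N, f(1))) = 12*(1 + 9) = 12*10 = 120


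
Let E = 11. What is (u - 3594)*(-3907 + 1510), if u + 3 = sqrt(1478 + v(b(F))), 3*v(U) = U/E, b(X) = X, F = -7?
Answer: 8622009 - 799*sqrt(1609311)/11 ≈ 8.5299e+6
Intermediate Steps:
v(U) = U/33 (v(U) = (U/11)/3 = U/33)
u = -3 + sqrt(1609311)/33 (u = -3 + sqrt(1478 + (1/33)*(-7)) = -3 + sqrt(1478 - 7/33) = -3 + sqrt(48767/33) = -3 + sqrt(1609311)/33 ≈ 35.442)
(u - 3594)*(-3907 + 1510) = ((-3 + sqrt(1609311)/33) - 3594)*(-3907 + 1510) = (-3597 + sqrt(1609311)/33)*(-2397) = 8622009 - 799*sqrt(1609311)/11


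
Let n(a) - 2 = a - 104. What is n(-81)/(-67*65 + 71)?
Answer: 61/1428 ≈ 0.042717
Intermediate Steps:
n(a) = -102 + a (n(a) = 2 + (a - 104) = 2 + (-104 + a) = -102 + a)
n(-81)/(-67*65 + 71) = (-102 - 81)/(-67*65 + 71) = -183/(-4355 + 71) = -183/(-4284) = -183*(-1/4284) = 61/1428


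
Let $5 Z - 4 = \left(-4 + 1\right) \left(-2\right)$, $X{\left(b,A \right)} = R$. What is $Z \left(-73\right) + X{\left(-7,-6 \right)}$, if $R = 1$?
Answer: $-145$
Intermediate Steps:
$X{\left(b,A \right)} = 1$
$Z = 2$ ($Z = \frac{4}{5} + \frac{\left(-4 + 1\right) \left(-2\right)}{5} = \frac{4}{5} + \frac{\left(-3\right) \left(-2\right)}{5} = \frac{4}{5} + \frac{1}{5} \cdot 6 = \frac{4}{5} + \frac{6}{5} = 2$)
$Z \left(-73\right) + X{\left(-7,-6 \right)} = 2 \left(-73\right) + 1 = -146 + 1 = -145$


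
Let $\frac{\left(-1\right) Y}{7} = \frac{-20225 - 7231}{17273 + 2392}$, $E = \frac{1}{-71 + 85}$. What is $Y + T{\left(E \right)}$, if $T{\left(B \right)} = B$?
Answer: $\frac{903451}{91770} \approx 9.8447$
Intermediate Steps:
$E = \frac{1}{14} \approx 0.071429$
$Y = \frac{64064}{6555}$ ($Y = - 7 \frac{-20225 - 7231}{17273 + 2392} = - 7 \left(- \frac{27456}{19665}\right) = - 7 \left(\left(-27456\right) \frac{1}{19665}\right) = \left(-7\right) \left(- \frac{9152}{6555}\right) = \frac{64064}{6555} \approx 9.7733$)
$Y + T{\left(E \right)} = \frac{64064}{6555} + \frac{1}{14} = \frac{903451}{91770}$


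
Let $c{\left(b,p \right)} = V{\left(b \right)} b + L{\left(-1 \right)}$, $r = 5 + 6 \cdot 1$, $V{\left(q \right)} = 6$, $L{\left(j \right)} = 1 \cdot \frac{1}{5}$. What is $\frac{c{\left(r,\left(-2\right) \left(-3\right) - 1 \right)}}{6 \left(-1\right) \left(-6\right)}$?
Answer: $\frac{331}{180} \approx 1.8389$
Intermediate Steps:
$L{\left(j \right)} = \frac{1}{5}$ ($L{\left(j \right)} = 1 \cdot \frac{1}{5} = \frac{1}{5}$)
$r = 11$ ($r = 5 + 6 = 11$)
$c{\left(b,p \right)} = \frac{1}{5} + 6 b$ ($c{\left(b,p \right)} = 6 b + \frac{1}{5} = \frac{1}{5} + 6 b$)
$\frac{c{\left(r,\left(-2\right) \left(-3\right) - 1 \right)}}{6 \left(-1\right) \left(-6\right)} = \frac{\frac{1}{5} + 6 \cdot 11}{6 \left(-1\right) \left(-6\right)} = \frac{\frac{1}{5} + 66}{\left(-6\right) \left(-6\right)} = \frac{331}{5 \cdot 36} = \frac{331}{5} \cdot \frac{1}{36} = \frac{331}{180}$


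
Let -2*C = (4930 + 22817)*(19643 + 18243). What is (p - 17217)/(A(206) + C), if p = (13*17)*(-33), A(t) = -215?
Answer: 12255/262805818 ≈ 4.6631e-5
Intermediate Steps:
C = -525611421 (C = -(4930 + 22817)*(19643 + 18243)/2 = -27747*37886/2 = -½*1051222842 = -525611421)
p = -7293 (p = 221*(-33) = -7293)
(p - 17217)/(A(206) + C) = (-7293 - 17217)/(-215 - 525611421) = -24510/(-525611636) = -24510*(-1/525611636) = 12255/262805818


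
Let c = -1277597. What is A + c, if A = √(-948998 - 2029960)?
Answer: -1277597 + I*√2978958 ≈ -1.2776e+6 + 1726.0*I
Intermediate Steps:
A = I*√2978958 (A = √(-2978958) = I*√2978958 ≈ 1726.0*I)
A + c = I*√2978958 - 1277597 = -1277597 + I*√2978958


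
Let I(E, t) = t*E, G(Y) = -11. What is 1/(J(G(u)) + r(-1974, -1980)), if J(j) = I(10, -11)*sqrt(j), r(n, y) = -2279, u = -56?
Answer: I/(-2279*I + 110*sqrt(11)) ≈ -0.00042783 + 6.8487e-5*I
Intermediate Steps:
I(E, t) = E*t
J(j) = -110*sqrt(j) (J(j) = (10*(-11))*sqrt(j) = -110*sqrt(j))
1/(J(G(u)) + r(-1974, -1980)) = 1/(-110*I*sqrt(11) - 2279) = 1/(-2279 - 110*I*sqrt(11))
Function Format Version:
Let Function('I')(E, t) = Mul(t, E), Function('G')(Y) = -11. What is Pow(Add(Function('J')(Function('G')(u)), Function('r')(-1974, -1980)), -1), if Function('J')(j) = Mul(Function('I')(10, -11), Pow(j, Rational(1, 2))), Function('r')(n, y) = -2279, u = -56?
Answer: Mul(I, Pow(Add(Mul(-2279, I), Mul(110, Pow(11, Rational(1, 2)))), -1)) ≈ Add(-0.00042783, Mul(6.8487e-5, I))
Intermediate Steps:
Function('I')(E, t) = Mul(E, t)
Function('J')(j) = Mul(-110, Pow(j, Rational(1, 2))) (Function('J')(j) = Mul(Mul(10, -11), Pow(j, Rational(1, 2))) = Mul(-110, Pow(j, Rational(1, 2))))
Pow(Add(Function('J')(Function('G')(u)), Function('r')(-1974, -1980)), -1) = Pow(Add(Mul(-110, Pow(-11, Rational(1, 2))), -2279), -1) = Pow(Add(Mul(-110, Mul(I, Pow(11, Rational(1, 2)))), -2279), -1) = Pow(Add(Mul(-110, I, Pow(11, Rational(1, 2))), -2279), -1) = Pow(Add(-2279, Mul(-110, I, Pow(11, Rational(1, 2)))), -1)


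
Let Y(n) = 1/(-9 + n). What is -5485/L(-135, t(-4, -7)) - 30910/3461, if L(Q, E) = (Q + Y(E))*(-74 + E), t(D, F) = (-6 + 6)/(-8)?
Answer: -2952257705/311434624 ≈ -9.4795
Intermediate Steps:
t(D, F) = 0 (t(D, F) = 0*(-⅛) = 0)
L(Q, E) = (-74 + E)*(Q + 1/(-9 + E)) (L(Q, E) = (Q + 1/(-9 + E))*(-74 + E) = (-74 + E)*(Q + 1/(-9 + E)))
-5485/L(-135, t(-4, -7)) - 30910/3461 = -5485*(-9 + 0)/(-74 + 0 - 135*(-74 + 0)*(-9 + 0)) - 30910/3461 = -5485*(-9/(-74 + 0 - 135*(-74)*(-9))) - 30910*1/3461 = -5485*(-9/(-74 + 0 - 89910)) - 30910/3461 = -5485/((-⅑*(-89984))) - 30910/3461 = -5485/89984/9 - 30910/3461 = -5485*9/89984 - 30910/3461 = -49365/89984 - 30910/3461 = -2952257705/311434624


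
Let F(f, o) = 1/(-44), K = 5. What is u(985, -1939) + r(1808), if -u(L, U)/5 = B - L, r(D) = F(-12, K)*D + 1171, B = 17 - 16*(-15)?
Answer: 52469/11 ≈ 4769.9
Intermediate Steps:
F(f, o) = -1/44
B = 257 (B = 17 + 240 = 257)
r(D) = 1171 - D/44 (r(D) = -D/44 + 1171 = 1171 - D/44)
u(L, U) = -1285 + 5*L (u(L, U) = -5*(257 - L) = -1285 + 5*L)
u(985, -1939) + r(1808) = (-1285 + 5*985) + (1171 - 1/44*1808) = (-1285 + 4925) + (1171 - 452/11) = 3640 + 12429/11 = 52469/11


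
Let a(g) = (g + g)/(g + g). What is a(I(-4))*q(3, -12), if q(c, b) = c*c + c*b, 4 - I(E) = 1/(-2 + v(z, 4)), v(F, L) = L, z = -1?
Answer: -27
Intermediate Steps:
I(E) = 7/2 (I(E) = 4 - 1/(-2 + 4) = 4 - 1/2 = 4 - 1*½ = 4 - ½ = 7/2)
q(c, b) = c² + b*c
a(g) = 1 (a(g) = (2*g)/((2*g)) = (2*g)*(1/(2*g)) = 1)
a(I(-4))*q(3, -12) = 1*(3*(-12 + 3)) = 1*(3*(-9)) = 1*(-27) = -27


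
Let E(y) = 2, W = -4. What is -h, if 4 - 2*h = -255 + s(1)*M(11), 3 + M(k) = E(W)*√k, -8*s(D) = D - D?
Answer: -259/2 ≈ -129.50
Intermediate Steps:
s(D) = 0 (s(D) = -(D - D)/8 = -⅛*0 = 0)
M(k) = -3 + 2*√k
h = 259/2 (h = 2 - (-255 + 0*(-3 + 2*√11))/2 = 2 - (-255 + 0)/2 = 2 - ½*(-255) = 2 + 255/2 = 259/2 ≈ 129.50)
-h = -1*259/2 = -259/2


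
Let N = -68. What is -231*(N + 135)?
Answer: -15477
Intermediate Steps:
-231*(N + 135) = -231*(-68 + 135) = -231*67 = -15477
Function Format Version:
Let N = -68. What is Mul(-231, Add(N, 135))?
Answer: -15477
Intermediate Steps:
Mul(-231, Add(N, 135)) = Mul(-231, Add(-68, 135)) = Mul(-231, 67) = -15477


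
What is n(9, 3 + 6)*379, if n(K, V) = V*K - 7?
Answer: 28046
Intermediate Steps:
n(K, V) = -7 + K*V (n(K, V) = K*V - 7 = -7 + K*V)
n(9, 3 + 6)*379 = (-7 + 9*(3 + 6))*379 = (-7 + 9*9)*379 = (-7 + 81)*379 = 74*379 = 28046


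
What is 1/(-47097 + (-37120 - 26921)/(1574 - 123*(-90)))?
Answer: -12644/595558509 ≈ -2.1230e-5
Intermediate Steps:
1/(-47097 + (-37120 - 26921)/(1574 - 123*(-90))) = 1/(-47097 - 64041/(1574 + 11070)) = 1/(-47097 - 64041/12644) = 1/(-595558509/12644) = -12644/595558509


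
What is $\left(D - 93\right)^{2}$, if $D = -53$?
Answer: $21316$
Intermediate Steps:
$\left(D - 93\right)^{2} = \left(-53 - 93\right)^{2} = \left(-146\right)^{2} = 21316$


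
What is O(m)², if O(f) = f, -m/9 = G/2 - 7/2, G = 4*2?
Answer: 81/4 ≈ 20.250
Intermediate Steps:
G = 8
m = -9/2 (m = -9*(8/2 - 7/2) = -9*(8*(½) - 7*½) = -9*(4 - 7/2) = -9*½ = -9/2 ≈ -4.5000)
O(m)² = (-9/2)² = 81/4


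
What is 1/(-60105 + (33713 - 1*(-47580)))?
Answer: 1/21188 ≈ 4.7197e-5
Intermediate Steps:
1/(-60105 + (33713 - 1*(-47580))) = 1/(-60105 + (33713 + 47580)) = 1/(-60105 + 81293) = 1/21188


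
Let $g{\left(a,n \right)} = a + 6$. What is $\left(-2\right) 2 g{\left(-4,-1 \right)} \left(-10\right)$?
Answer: $80$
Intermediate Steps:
$g{\left(a,n \right)} = 6 + a$
$\left(-2\right) 2 g{\left(-4,-1 \right)} \left(-10\right) = \left(-2\right) 2 \left(6 - 4\right) \left(-10\right) = \left(-4\right) 2 \left(-10\right) = \left(-8\right) \left(-10\right) = 80$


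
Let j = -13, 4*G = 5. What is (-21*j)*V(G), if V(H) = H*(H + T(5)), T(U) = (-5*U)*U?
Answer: -675675/16 ≈ -42230.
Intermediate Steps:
G = 5/4 (G = (1/4)*5 = 5/4 ≈ 1.2500)
T(U) = -5*U**2
V(H) = H*(-125 + H) (V(H) = H*(H - 5*5**2) = H*(H - 5*25) = H*(H - 125) = H*(-125 + H))
(-21*j)*V(G) = (-21*(-13))*(5*(-125 + 5/4)/4) = 273*((5/4)*(-495/4)) = 273*(-2475/16) = -675675/16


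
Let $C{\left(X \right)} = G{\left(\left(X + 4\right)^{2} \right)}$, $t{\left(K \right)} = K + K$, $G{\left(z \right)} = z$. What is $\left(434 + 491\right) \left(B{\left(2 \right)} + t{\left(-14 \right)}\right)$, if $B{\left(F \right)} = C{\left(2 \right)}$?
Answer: $7400$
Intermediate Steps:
$t{\left(K \right)} = 2 K$
$C{\left(X \right)} = \left(4 + X\right)^{2}$ ($C{\left(X \right)} = \left(X + 4\right)^{2} = \left(4 + X\right)^{2}$)
$B{\left(F \right)} = 36$ ($B{\left(F \right)} = \left(4 + 2\right)^{2} = 6^{2} = 36$)
$\left(434 + 491\right) \left(B{\left(2 \right)} + t{\left(-14 \right)}\right) = \left(434 + 491\right) \left(36 + 2 \left(-14\right)\right) = 925 \left(36 - 28\right) = 925 \cdot 8 = 7400$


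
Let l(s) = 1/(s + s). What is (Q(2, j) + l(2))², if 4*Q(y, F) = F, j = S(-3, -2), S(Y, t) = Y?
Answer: ¼ ≈ 0.25000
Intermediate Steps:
l(s) = 1/(2*s)
j = -3
Q(y, F) = F/4
(Q(2, j) + l(2))² = ((¼)*(-3) + (½)/2)² = (-¾ + (½)*(½))² = (-¾ + ¼)² = (-½)² = ¼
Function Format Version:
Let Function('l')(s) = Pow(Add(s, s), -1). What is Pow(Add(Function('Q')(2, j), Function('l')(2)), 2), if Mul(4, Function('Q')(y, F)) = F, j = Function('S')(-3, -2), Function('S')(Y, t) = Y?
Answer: Rational(1, 4) ≈ 0.25000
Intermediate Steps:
Function('l')(s) = Mul(Rational(1, 2), Pow(s, -1)) (Function('l')(s) = Pow(Mul(2, s), -1) = Mul(Rational(1, 2), Pow(s, -1)))
j = -3
Function('Q')(y, F) = Mul(Rational(1, 4), F)
Pow(Add(Function('Q')(2, j), Function('l')(2)), 2) = Pow(Add(Mul(Rational(1, 4), -3), Mul(Rational(1, 2), Pow(2, -1))), 2) = Pow(Add(Rational(-3, 4), Mul(Rational(1, 2), Rational(1, 2))), 2) = Pow(Add(Rational(-3, 4), Rational(1, 4)), 2) = Pow(Rational(-1, 2), 2) = Rational(1, 4)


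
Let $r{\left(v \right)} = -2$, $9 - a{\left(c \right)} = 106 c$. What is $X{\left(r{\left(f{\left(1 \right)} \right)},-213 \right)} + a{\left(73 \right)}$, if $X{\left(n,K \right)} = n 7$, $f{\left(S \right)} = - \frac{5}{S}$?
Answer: $-7743$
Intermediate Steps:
$a{\left(c \right)} = 9 - 106 c$
$X{\left(n,K \right)} = 7 n$
$X{\left(r{\left(f{\left(1 \right)} \right)},-213 \right)} + a{\left(73 \right)} = 7 \left(-2\right) + \left(9 - 7738\right) = -14 + \left(9 - 7738\right) = -14 - 7729 = -7743$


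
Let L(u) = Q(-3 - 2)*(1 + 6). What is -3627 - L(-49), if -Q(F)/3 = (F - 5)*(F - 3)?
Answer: -1947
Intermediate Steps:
Q(F) = -3*(-5 + F)*(-3 + F) (Q(F) = -3*(F - 5)*(F - 3) = -3*(-5 + F)*(-3 + F))
L(u) = -1680 (L(u) = (-45 - 3*(-3 - 2)² + 24*(-3 - 2))*(1 + 6) = (-45 - 3*(-5)² + 24*(-5))*7 = (-45 - 3*25 - 120)*7 = (-45 - 75 - 120)*7 = -240*7 = -1680)
-3627 - L(-49) = -3627 - 1*(-1680) = -3627 + 1680 = -1947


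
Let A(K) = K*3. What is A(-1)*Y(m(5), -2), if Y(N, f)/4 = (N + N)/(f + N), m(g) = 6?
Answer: -36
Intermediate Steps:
Y(N, f) = 8*N/(N + f) (Y(N, f) = 4*((N + N)/(f + N)) = 4*((2*N)/(N + f)) = 4*(2*N/(N + f)) = 8*N/(N + f))
A(K) = 3*K
A(-1)*Y(m(5), -2) = (3*(-1))*(8*6/(6 - 2)) = -24*6/4 = -3*12 = -36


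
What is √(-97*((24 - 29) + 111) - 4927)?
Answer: I*√15209 ≈ 123.32*I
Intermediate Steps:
√(-97*((24 - 29) + 111) - 4927) = √(-97*(-5 + 111) - 4927) = √(-97*106 - 4927) = √(-10282 - 4927) = √(-15209) = I*√15209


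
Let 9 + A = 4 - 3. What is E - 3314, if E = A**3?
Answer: -3826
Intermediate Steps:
A = -8 (A = -9 + (4 - 3) = -9 + 1 = -8)
E = -512 (E = (-8)**3 = -512)
E - 3314 = -512 - 3314 = -3826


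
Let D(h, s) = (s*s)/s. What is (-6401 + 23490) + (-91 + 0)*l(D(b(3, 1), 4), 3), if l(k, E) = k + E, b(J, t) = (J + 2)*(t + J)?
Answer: 16452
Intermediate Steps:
b(J, t) = (2 + J)*(J + t)
D(h, s) = s (D(h, s) = s²/s = s)
l(k, E) = E + k
(-6401 + 23490) + (-91 + 0)*l(D(b(3, 1), 4), 3) = (-6401 + 23490) + (-91 + 0)*(3 + 4) = 17089 - 91*7 = 17089 - 637 = 16452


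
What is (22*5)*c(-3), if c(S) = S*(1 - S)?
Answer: -1320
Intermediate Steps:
(22*5)*c(-3) = (22*5)*(-3*(1 - 1*(-3))) = 110*(-3*(1 + 3)) = 110*(-3*4) = 110*(-12) = -1320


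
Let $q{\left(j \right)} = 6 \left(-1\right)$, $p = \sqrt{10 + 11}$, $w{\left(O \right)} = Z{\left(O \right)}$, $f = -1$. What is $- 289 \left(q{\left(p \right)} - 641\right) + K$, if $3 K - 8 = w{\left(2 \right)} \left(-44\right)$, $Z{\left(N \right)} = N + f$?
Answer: $186971$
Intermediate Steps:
$Z{\left(N \right)} = -1 + N$ ($Z{\left(N \right)} = N - 1 = -1 + N$)
$w{\left(O \right)} = -1 + O$
$p = \sqrt{21} \approx 4.5826$
$K = -12$ ($K = \frac{8}{3} + \frac{\left(-1 + 2\right) \left(-44\right)}{3} = \frac{8}{3} + \frac{1 \left(-44\right)}{3} = \frac{8}{3} + \frac{1}{3} \left(-44\right) = \frac{8}{3} - \frac{44}{3} = -12$)
$q{\left(j \right)} = -6$
$- 289 \left(q{\left(p \right)} - 641\right) + K = - 289 \left(-6 - 641\right) - 12 = \left(-289\right) \left(-647\right) - 12 = 186983 - 12 = 186971$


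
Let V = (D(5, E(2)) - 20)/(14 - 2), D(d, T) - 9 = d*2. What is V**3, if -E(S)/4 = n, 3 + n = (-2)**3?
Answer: -1/1728 ≈ -0.00057870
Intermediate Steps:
n = -11 (n = -3 + (-2)**3 = -3 - 8 = -11)
E(S) = 44 (E(S) = -4*(-11) = 44)
D(d, T) = 9 + 2*d (D(d, T) = 9 + d*2 = 9 + 2*d)
V = -1/12 (V = ((9 + 2*5) - 20)/(14 - 2) = ((9 + 10) - 20)/12 = (19 - 20)*(1/12) = -1*1/12 = -1/12 ≈ -0.083333)
V**3 = (-1/12)**3 = -1/1728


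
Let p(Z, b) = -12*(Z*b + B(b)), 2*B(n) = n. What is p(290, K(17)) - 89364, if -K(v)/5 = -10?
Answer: -263664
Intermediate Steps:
B(n) = n/2
K(v) = 50 (K(v) = -5*(-10) = 50)
p(Z, b) = -6*b - 12*Z*b (p(Z, b) = -12*(Z*b + b/2) = -12*(b/2 + Z*b) = -6*b - 12*Z*b)
p(290, K(17)) - 89364 = 6*50*(-1 - 2*290) - 89364 = 6*50*(-1 - 580) - 89364 = 6*50*(-581) - 89364 = -174300 - 89364 = -263664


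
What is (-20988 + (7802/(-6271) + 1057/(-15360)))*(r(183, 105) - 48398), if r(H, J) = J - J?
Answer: 48924191681660953/48161280 ≈ 1.0158e+9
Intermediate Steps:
r(H, J) = 0
(-20988 + (7802/(-6271) + 1057/(-15360)))*(r(183, 105) - 48398) = (-20988 + (7802/(-6271) + 1057/(-15360)))*(0 - 48398) = (-20988 + (7802*(-1/6271) + 1057*(-1/15360)))*(-48398) = (-20988 + (-7802/6271 - 1057/15360))*(-48398) = (-20988 - 126467167/96322560)*(-48398) = -2021744356447/96322560*(-48398) = 48924191681660953/48161280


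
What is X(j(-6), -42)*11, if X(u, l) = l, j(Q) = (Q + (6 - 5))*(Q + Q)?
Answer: -462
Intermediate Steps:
j(Q) = 2*Q*(1 + Q) (j(Q) = (Q + 1)*(2*Q) = (1 + Q)*(2*Q) = 2*Q*(1 + Q))
X(j(-6), -42)*11 = -42*11 = -462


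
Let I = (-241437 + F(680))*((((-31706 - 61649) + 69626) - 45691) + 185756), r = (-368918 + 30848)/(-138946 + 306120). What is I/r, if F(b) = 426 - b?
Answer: 2350246119379312/169035 ≈ 1.3904e+10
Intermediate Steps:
r = -169035/83587 (r = -338070/167174 = -338070*1/167174 = -169035/83587 ≈ -2.0223)
I = -28117364176 (I = (-241437 + (426 - 1*680))*((((-31706 - 61649) + 69626) - 45691) + 185756) = (-241437 + (426 - 680))*(((-93355 + 69626) - 45691) + 185756) = (-241437 - 254)*((-23729 - 45691) + 185756) = -241691*(-69420 + 185756) = -241691*116336 = -28117364176)
I/r = -28117364176/(-169035/83587) = -28117364176*(-83587/169035) = 2350246119379312/169035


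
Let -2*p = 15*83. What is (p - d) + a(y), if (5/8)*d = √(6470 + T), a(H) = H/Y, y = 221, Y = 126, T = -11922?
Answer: -39107/63 - 16*I*√1363/5 ≈ -620.75 - 118.14*I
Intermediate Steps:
a(H) = H/126
d = 16*I*√1363/5 (d = 8*√(6470 - 11922)/5 = 8*√(-5452)/5 = 8*(2*I*√1363)/5 = 16*I*√1363/5 ≈ 118.14*I)
p = -1245/2 (p = -15*83/2 = -½*1245 = -1245/2 ≈ -622.50)
(p - d) + a(y) = (-1245/2 - 16*I*√1363/5) + (1/126)*221 = (-1245/2 - 16*I*√1363/5) + 221/126 = -39107/63 - 16*I*√1363/5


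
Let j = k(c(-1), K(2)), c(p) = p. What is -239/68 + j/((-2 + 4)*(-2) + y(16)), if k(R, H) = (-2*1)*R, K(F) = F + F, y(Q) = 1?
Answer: -853/204 ≈ -4.1814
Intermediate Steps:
K(F) = 2*F
k(R, H) = -2*R
j = 2 (j = -2*(-1) = 2)
-239/68 + j/((-2 + 4)*(-2) + y(16)) = -239/68 + 2/((-2 + 4)*(-2) + 1) = -239*1/68 + 2/(2*(-2) + 1) = -239/68 + 2/(-4 + 1) = -239/68 + 2/(-3) = -239/68 + 2*(-⅓) = -239/68 - ⅔ = -853/204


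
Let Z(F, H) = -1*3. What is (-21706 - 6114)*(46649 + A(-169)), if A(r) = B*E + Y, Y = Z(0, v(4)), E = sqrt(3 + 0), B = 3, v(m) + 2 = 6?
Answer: -1297691720 - 83460*sqrt(3) ≈ -1.2978e+9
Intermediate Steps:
v(m) = 4 (v(m) = -2 + 6 = 4)
Z(F, H) = -3
E = sqrt(3) ≈ 1.7320
Y = -3
A(r) = -3 + 3*sqrt(3) (A(r) = 3*sqrt(3) - 3 = -3 + 3*sqrt(3))
(-21706 - 6114)*(46649 + A(-169)) = (-21706 - 6114)*(46649 + (-3 + 3*sqrt(3))) = -27820*(46646 + 3*sqrt(3)) = -1297691720 - 83460*sqrt(3)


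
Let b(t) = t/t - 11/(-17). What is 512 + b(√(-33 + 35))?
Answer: 8732/17 ≈ 513.65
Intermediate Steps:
b(t) = 28/17 (b(t) = 1 - 11*(-1/17) = 1 + 11/17 = 28/17)
512 + b(√(-33 + 35)) = 512 + 28/17 = 8732/17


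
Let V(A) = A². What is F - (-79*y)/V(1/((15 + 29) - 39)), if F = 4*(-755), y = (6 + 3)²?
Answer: 156955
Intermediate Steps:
y = 81 (y = 9² = 81)
F = -3020
F - (-79*y)/V(1/((15 + 29) - 39)) = -3020 - (-79*81)/((1/((15 + 29) - 39))²) = -3020 - (-6399)/((1/(44 - 39))²) = -3020 - (-6399)/((1/5)²) = -3020 - (-6399)/((⅕)²) = -3020 - (-6399)/1/25 = -3020 - (-6399)*25 = -3020 - 1*(-159975) = -3020 + 159975 = 156955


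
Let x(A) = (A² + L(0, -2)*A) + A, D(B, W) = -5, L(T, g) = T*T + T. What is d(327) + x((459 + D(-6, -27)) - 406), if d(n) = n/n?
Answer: 2353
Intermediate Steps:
L(T, g) = T + T² (L(T, g) = T² + T = T + T²)
d(n) = 1
x(A) = A + A² (x(A) = (A² + (0*(1 + 0))*A) + A = (A² + (0*1)*A) + A = (A² + 0*A) + A = (A² + 0) + A = A² + A = A + A²)
d(327) + x((459 + D(-6, -27)) - 406) = 1 + ((459 - 5) - 406)*(1 + ((459 - 5) - 406)) = 1 + (454 - 406)*(1 + (454 - 406)) = 1 + 48*(1 + 48) = 1 + 48*49 = 1 + 2352 = 2353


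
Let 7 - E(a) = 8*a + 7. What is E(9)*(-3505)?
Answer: 252360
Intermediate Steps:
E(a) = -8*a (E(a) = 7 - (8*a + 7) = 7 - (7 + 8*a) = 7 + (-7 - 8*a) = -8*a)
E(9)*(-3505) = -8*9*(-3505) = -72*(-3505) = 252360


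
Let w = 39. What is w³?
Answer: 59319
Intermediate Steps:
w³ = 39³ = 59319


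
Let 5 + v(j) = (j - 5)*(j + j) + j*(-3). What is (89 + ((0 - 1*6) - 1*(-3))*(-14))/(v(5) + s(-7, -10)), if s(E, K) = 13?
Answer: -131/7 ≈ -18.714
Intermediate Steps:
v(j) = -5 - 3*j + 2*j*(-5 + j) (v(j) = -5 + ((j - 5)*(j + j) + j*(-3)) = -5 + ((-5 + j)*(2*j) - 3*j) = -5 + (2*j*(-5 + j) - 3*j) = -5 + (-3*j + 2*j*(-5 + j)) = -5 - 3*j + 2*j*(-5 + j))
(89 + ((0 - 1*6) - 1*(-3))*(-14))/(v(5) + s(-7, -10)) = (89 + ((0 - 1*6) - 1*(-3))*(-14))/((-5 - 13*5 + 2*5**2) + 13) = (89 + ((0 - 6) + 3)*(-14))/((-5 - 65 + 2*25) + 13) = (89 + (-6 + 3)*(-14))/((-5 - 65 + 50) + 13) = (89 - 3*(-14))/(-20 + 13) = (89 + 42)/(-7) = 131*(-1/7) = -131/7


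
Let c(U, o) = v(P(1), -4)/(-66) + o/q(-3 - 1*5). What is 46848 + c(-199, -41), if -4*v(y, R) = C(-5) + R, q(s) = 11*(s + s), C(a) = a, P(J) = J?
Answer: 8245283/176 ≈ 46848.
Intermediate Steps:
q(s) = 22*s (q(s) = 11*(2*s) = 22*s)
v(y, R) = 5/4 - R/4 (v(y, R) = -(-5 + R)/4 = 5/4 - R/4)
c(U, o) = -3/88 - o/176 (c(U, o) = (5/4 - ¼*(-4))/(-66) + o/((22*(-3 - 1*5))) = (5/4 + 1)*(-1/66) + o/((22*(-3 - 5))) = (9/4)*(-1/66) + o/((22*(-8))) = -3/88 + o/(-176) = -3/88 + o*(-1/176) = -3/88 - o/176)
46848 + c(-199, -41) = 46848 + (-3/88 - 1/176*(-41)) = 46848 + (-3/88 + 41/176) = 46848 + 35/176 = 8245283/176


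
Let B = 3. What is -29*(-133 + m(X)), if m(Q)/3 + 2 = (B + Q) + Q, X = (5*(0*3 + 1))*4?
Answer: 290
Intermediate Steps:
X = 20 (X = (5*(0 + 1))*4 = (5*1)*4 = 5*4 = 20)
m(Q) = 3 + 6*Q (m(Q) = -6 + 3*((3 + Q) + Q) = -6 + 3*(3 + 2*Q) = -6 + (9 + 6*Q) = 3 + 6*Q)
-29*(-133 + m(X)) = -29*(-133 + (3 + 6*20)) = -29*(-133 + (3 + 120)) = -29*(-133 + 123) = -29*(-10) = 290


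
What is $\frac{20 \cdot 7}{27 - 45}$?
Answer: $- \frac{70}{9} \approx -7.7778$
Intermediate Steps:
$\frac{20 \cdot 7}{27 - 45} = \frac{140}{-18} = 140 \left(- \frac{1}{18}\right) = - \frac{70}{9}$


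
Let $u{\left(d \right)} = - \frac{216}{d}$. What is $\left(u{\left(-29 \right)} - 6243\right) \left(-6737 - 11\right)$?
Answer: $\frac{1220247588}{29} \approx 4.2078 \cdot 10^{7}$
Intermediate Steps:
$\left(u{\left(-29 \right)} - 6243\right) \left(-6737 - 11\right) = \left(- \frac{216}{-29} - 6243\right) \left(-6737 - 11\right) = \left(\left(-216\right) \left(- \frac{1}{29}\right) - 6243\right) \left(-6737 - 11\right) = \left(\frac{216}{29} - 6243\right) \left(-6748\right) = \left(- \frac{180831}{29}\right) \left(-6748\right) = \frac{1220247588}{29}$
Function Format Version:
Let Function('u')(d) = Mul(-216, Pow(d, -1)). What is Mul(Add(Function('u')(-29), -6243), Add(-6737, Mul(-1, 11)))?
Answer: Rational(1220247588, 29) ≈ 4.2078e+7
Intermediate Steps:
Mul(Add(Function('u')(-29), -6243), Add(-6737, Mul(-1, 11))) = Mul(Add(Mul(-216, Pow(-29, -1)), -6243), Add(-6737, Mul(-1, 11))) = Mul(Add(Mul(-216, Rational(-1, 29)), -6243), Add(-6737, -11)) = Mul(Add(Rational(216, 29), -6243), -6748) = Mul(Rational(-180831, 29), -6748) = Rational(1220247588, 29)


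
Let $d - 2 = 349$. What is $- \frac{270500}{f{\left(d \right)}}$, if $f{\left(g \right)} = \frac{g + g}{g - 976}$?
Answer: $\frac{84531250}{351} \approx 2.4083 \cdot 10^{5}$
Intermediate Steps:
$d = 351$ ($d = 2 + 349 = 351$)
$f{\left(g \right)} = \frac{2 g}{-976 + g}$
$- \frac{270500}{f{\left(d \right)}} = - \frac{270500}{2 \cdot 351 \frac{1}{-976 + 351}} = - \frac{270500}{2 \cdot 351 \frac{1}{-625}} = - \frac{270500}{2 \cdot 351 \left(- \frac{1}{625}\right)} = - \frac{270500}{- \frac{702}{625}} = \left(-270500\right) \left(- \frac{625}{702}\right) = \frac{84531250}{351}$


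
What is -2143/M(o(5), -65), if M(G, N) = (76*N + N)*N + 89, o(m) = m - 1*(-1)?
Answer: -2143/325414 ≈ -0.0065855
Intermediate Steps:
o(m) = 1 + m (o(m) = m + 1 = 1 + m)
M(G, N) = 89 + 77*N² (M(G, N) = (77*N)*N + 89 = 77*N² + 89 = 89 + 77*N²)
-2143/M(o(5), -65) = -2143/(89 + 77*(-65)²) = -2143/(89 + 77*4225) = -2143/(89 + 325325) = -2143/325414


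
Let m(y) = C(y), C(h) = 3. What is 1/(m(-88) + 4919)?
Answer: 1/4922 ≈ 0.00020317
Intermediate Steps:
m(y) = 3
1/(m(-88) + 4919) = 1/(3 + 4919) = 1/4922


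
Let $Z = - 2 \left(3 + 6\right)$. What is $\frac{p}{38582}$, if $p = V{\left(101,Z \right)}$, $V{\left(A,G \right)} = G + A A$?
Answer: $\frac{10183}{38582} \approx 0.26393$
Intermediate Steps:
$Z = -18$ ($Z = \left(-2\right) 9 = -18$)
$V{\left(A,G \right)} = G + A^{2}$
$p = 10183$ ($p = -18 + 101^{2} = -18 + 10201 = 10183$)
$\frac{p}{38582} = \frac{10183}{38582}$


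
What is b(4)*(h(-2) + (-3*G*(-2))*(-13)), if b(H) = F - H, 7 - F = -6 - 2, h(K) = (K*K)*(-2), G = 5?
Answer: -4378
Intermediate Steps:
h(K) = -2*K² (h(K) = K²*(-2) = -2*K²)
F = 15 (F = 7 - (-6 - 2) = 7 - 1*(-8) = 7 + 8 = 15)
b(H) = 15 - H
b(4)*(h(-2) + (-3*G*(-2))*(-13)) = (15 - 1*4)*(-2*(-2)² + (-3*5*(-2))*(-13)) = (15 - 4)*(-2*4 - 15*(-2)*(-13)) = 11*(-8 + 30*(-13)) = 11*(-8 - 390) = 11*(-398) = -4378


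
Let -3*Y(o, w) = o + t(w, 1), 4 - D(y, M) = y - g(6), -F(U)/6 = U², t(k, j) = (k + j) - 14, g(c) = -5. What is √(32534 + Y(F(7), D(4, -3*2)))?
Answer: √32638 ≈ 180.66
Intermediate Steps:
t(k, j) = -14 + j + k (t(k, j) = (j + k) - 14 = -14 + j + k)
F(U) = -6*U²
D(y, M) = -1 - y (D(y, M) = 4 - (y - 1*(-5)) = 4 - (y + 5) = 4 - (5 + y) = 4 + (-5 - y) = -1 - y)
Y(o, w) = 13/3 - o/3 - w/3 (Y(o, w) = -(o + (-14 + 1 + w))/3 = -(o + (-13 + w))/3 = -(-13 + o + w)/3 = 13/3 - o/3 - w/3)
√(32534 + Y(F(7), D(4, -3*2))) = √(32534 + (13/3 - (-2)*7² - (-1 - 1*4)/3)) = √(32534 + (13/3 - (-2)*49 - (-1 - 4)/3)) = √(32534 + (13/3 - ⅓*(-294) - ⅓*(-5))) = √(32534 + (13/3 + 98 + 5/3)) = √(32534 + 104) = √32638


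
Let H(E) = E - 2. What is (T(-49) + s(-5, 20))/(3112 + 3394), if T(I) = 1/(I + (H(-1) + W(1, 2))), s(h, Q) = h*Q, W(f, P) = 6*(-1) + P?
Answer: -5601/364336 ≈ -0.015373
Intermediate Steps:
W(f, P) = -6 + P
H(E) = -2 + E
s(h, Q) = Q*h
T(I) = 1/(-7 + I) (T(I) = 1/(I + ((-2 - 1) + (-6 + 2))) = 1/(I + (-3 - 4)) = 1/(I - 7) = 1/(-7 + I))
(T(-49) + s(-5, 20))/(3112 + 3394) = (1/(-7 - 49) + 20*(-5))/(3112 + 3394) = (1/(-56) - 100)/6506 = (-1/56 - 100)*(1/6506) = -5601/56*1/6506 = -5601/364336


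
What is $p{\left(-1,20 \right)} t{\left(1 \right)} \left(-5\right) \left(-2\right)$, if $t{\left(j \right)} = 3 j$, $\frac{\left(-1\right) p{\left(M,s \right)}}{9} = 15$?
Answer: $-4050$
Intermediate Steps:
$p{\left(M,s \right)} = -135$ ($p{\left(M,s \right)} = \left(-9\right) 15 = -135$)
$p{\left(-1,20 \right)} t{\left(1 \right)} \left(-5\right) \left(-2\right) = - 135 \cdot 3 \cdot 1 \left(-5\right) \left(-2\right) = - 135 \cdot 3 \left(-5\right) \left(-2\right) = - 135 \left(\left(-15\right) \left(-2\right)\right) = \left(-135\right) 30 = -4050$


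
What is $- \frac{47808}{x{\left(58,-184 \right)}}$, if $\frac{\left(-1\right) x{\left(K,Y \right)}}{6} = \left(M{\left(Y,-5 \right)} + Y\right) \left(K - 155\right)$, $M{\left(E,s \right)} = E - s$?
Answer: $\frac{2656}{11737} \approx 0.22629$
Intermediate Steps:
$x{\left(K,Y \right)} = - 6 \left(-155 + K\right) \left(5 + 2 Y\right)$ ($x{\left(K,Y \right)} = - 6 \left(\left(Y - -5\right) + Y\right) \left(K - 155\right) = - 6 \left(\left(Y + 5\right) + Y\right) \left(-155 + K\right) = - 6 \left(\left(5 + Y\right) + Y\right) \left(-155 + K\right) = - 6 \left(5 + 2 Y\right) \left(-155 + K\right) = - 6 \left(-155 + K\right) \left(5 + 2 Y\right)$)
$- \frac{47808}{x{\left(58,-184 \right)}} = - \frac{47808}{4650 - 1740 + 1860 \left(-184\right) - 696 \left(-184\right)} = - \frac{47808}{4650 - 1740 - 342240 + 128064} = - \frac{47808}{-211266} = \left(-47808\right) \left(- \frac{1}{211266}\right) = \frac{2656}{11737}$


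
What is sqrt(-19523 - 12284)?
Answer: I*sqrt(31807) ≈ 178.35*I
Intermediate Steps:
sqrt(-19523 - 12284) = sqrt(-31807) = I*sqrt(31807)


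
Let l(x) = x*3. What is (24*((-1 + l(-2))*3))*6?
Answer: -3024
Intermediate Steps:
l(x) = 3*x
(24*((-1 + l(-2))*3))*6 = (24*((-1 + 3*(-2))*3))*6 = (24*((-1 - 6)*3))*6 = (24*(-7*3))*6 = (24*(-21))*6 = -504*6 = -3024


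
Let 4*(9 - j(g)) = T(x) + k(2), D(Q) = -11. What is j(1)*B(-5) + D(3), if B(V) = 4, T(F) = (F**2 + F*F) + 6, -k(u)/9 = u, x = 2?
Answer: 29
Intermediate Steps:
k(u) = -9*u
T(F) = 6 + 2*F**2 (T(F) = (F**2 + F**2) + 6 = 2*F**2 + 6 = 6 + 2*F**2)
j(g) = 10 (j(g) = 9 - ((6 + 2*2**2) - 9*2)/4 = 9 - ((6 + 2*4) - 18)/4 = 9 - ((6 + 8) - 18)/4 = 9 - (14 - 18)/4 = 9 - 1/4*(-4) = 9 + 1 = 10)
j(1)*B(-5) + D(3) = 10*4 - 11 = 40 - 11 = 29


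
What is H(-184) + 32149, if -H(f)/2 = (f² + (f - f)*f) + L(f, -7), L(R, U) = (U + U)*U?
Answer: -35759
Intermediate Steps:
L(R, U) = 2*U² (L(R, U) = (2*U)*U = 2*U²)
H(f) = -196 - 2*f² (H(f) = -2*((f² + (f - f)*f) + 2*(-7)²) = -2*((f² + 0*f) + 2*49) = -2*((f² + 0) + 98) = -2*(f² + 98) = -2*(98 + f²) = -196 - 2*f²)
H(-184) + 32149 = (-196 - 2*(-184)²) + 32149 = (-196 - 2*33856) + 32149 = (-196 - 67712) + 32149 = -67908 + 32149 = -35759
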